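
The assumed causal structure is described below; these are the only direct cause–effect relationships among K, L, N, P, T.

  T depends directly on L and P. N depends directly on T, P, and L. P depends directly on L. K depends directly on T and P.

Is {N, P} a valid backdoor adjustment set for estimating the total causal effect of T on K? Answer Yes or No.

No

Backdoor paths from T to K (paths whose first edge points into T):
  P1: T <- L -> P -> K
  P2: T <- L -> N <- P -> K
  P3: T <- P -> K
Condition 1 (no descendant of T in the set): FAILS — N is a descendant of T.
Condition 2 (every backdoor path blocked by {N, P}):
  P1: blocked at chain node P ∈ conditioning set.
  P2: blocked at fork node P ∈ conditioning set.
  P3: blocked at fork node P ∈ conditioning set.
{N, P} does not satisfy the backdoor criterion.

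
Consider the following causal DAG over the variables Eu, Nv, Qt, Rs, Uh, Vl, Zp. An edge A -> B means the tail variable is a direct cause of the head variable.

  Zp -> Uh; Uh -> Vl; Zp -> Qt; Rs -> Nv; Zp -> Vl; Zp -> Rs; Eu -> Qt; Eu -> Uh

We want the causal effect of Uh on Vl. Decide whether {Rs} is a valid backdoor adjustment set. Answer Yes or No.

Backdoor paths from Uh to Vl (paths whose first edge points into Uh):
  P1: Uh <- Zp -> Vl
  P2: Uh <- Eu -> Qt <- Zp -> Vl
Condition 1 (no descendant of Uh in the set): holds — descendants of Uh are {Vl}; none are in {Rs}.
Condition 2 (every backdoor path blocked by {Rs}):
  P1: open — no interior node is in the conditioning set.
  P2: blocked at collider Qt (neither it nor any descendant is in the conditioning set).
{Rs} does not satisfy the backdoor criterion.

No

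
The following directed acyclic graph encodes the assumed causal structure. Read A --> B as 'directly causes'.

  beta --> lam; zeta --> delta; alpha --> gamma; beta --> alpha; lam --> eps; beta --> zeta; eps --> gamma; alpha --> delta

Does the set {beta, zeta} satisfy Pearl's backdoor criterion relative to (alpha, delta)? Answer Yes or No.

Yes

Backdoor paths from alpha to delta (paths whose first edge points into alpha):
  P1: alpha <- beta -> zeta -> delta
Condition 1 (no descendant of alpha in the set): holds — descendants of alpha are {delta, gamma}; none are in {beta, zeta}.
Condition 2 (every backdoor path blocked by {beta, zeta}):
  P1: blocked at fork node beta ∈ conditioning set.
{beta, zeta} satisfies the backdoor criterion.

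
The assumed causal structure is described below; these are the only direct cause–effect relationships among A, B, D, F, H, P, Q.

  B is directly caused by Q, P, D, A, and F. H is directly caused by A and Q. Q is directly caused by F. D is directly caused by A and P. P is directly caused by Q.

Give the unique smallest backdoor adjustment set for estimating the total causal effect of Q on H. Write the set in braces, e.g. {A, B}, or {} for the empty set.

{}

Variables eligible for adjustment (non-descendants of Q, excluding Q and H): {A, F}.
Backdoor paths from Q to H:
  P1: Q <- F -> B <- A -> H
  P2: Q <- F -> B <- P -> D <- A -> H
  P3: Q <- F -> B <- D <- A -> H
Each backdoor path contains an unconditioned collider, so every path is already blocked with the empty conditioning set:
  P1: blocked at collider B (neither it nor any descendant is in the conditioning set).
  P2: blocked at collider B (neither it nor any descendant is in the conditioning set).
  P3: blocked at collider B (neither it nor any descendant is in the conditioning set).
The empty set is therefore the unique smallest valid set.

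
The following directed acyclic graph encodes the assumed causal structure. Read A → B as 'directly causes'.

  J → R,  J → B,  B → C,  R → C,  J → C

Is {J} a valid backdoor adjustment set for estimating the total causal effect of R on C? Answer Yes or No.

Backdoor paths from R to C (paths whose first edge points into R):
  P1: R <- J -> B -> C
  P2: R <- J -> C
Condition 1 (no descendant of R in the set): holds — descendants of R are {C}; none are in {J}.
Condition 2 (every backdoor path blocked by {J}):
  P1: blocked at fork node J ∈ conditioning set.
  P2: blocked at fork node J ∈ conditioning set.
{J} satisfies the backdoor criterion.

Yes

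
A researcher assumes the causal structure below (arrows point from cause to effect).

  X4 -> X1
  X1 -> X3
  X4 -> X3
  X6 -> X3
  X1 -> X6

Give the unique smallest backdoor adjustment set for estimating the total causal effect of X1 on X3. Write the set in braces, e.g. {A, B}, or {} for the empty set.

{X4}

Variables eligible for adjustment (non-descendants of X1, excluding X1 and X3): {X4}.
Backdoor paths from X1 to X3:
  P1: X1 <- X4 -> X3
The empty set is not sufficient: P1 (X1 <- X4 -> X3) has no collider blocking it and no conditioned non-collider, so it is open.
Try {X4}:
  P1: blocked at fork node X4 ∈ conditioning set.
{X4} contains no descendant of X1 and blocks every backdoor path.
{X4} is the unique smallest valid adjustment set.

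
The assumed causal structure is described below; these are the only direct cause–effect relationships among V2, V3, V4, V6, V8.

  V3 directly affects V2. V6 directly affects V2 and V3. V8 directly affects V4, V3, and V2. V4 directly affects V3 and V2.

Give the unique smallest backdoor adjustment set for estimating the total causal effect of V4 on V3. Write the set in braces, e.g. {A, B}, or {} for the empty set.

{V8}

Variables eligible for adjustment (non-descendants of V4, excluding V4 and V3): {V6, V8}.
Backdoor paths from V4 to V3:
  P1: V4 <- V8 -> V3
  P2: V4 <- V8 -> V2 <- V6 -> V3
  P3: V4 <- V8 -> V2 <- V3
The empty set is not sufficient: P1 (V4 <- V8 -> V3) has no collider blocking it and no conditioned non-collider, so it is open.
Try {V8}:
  P1: blocked at fork node V8 ∈ conditioning set.
  P2: blocked at fork node V8 ∈ conditioning set.
  P3: blocked at fork node V8 ∈ conditioning set.
{V8} contains no descendant of V4 and blocks every backdoor path.
No other singleton works — e.g. {V6} leaves P1 open — so {V8} is the unique smallest valid adjustment set.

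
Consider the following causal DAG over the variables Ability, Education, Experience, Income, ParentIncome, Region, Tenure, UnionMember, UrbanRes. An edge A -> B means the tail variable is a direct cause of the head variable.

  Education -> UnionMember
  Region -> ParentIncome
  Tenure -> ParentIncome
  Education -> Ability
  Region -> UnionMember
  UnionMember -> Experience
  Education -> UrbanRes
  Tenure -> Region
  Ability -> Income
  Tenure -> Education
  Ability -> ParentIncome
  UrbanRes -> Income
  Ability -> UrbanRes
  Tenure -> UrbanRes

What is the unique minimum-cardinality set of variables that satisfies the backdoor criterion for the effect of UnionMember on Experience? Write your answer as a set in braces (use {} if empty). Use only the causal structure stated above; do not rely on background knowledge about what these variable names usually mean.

Variables eligible for adjustment (non-descendants of UnionMember, excluding UnionMember and Experience): {Ability, Education, Income, ParentIncome, Region, Tenure, UrbanRes}.
Backdoor paths from UnionMember to Experience:
  (none)
With no backdoor paths the empty set already satisfies the criterion, and it is trivially minimal.

{}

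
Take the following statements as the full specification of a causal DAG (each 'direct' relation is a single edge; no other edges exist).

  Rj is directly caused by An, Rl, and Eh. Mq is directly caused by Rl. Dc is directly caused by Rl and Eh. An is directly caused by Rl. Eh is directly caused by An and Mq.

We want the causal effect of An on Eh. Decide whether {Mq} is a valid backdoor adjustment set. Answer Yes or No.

Yes

Backdoor paths from An to Eh (paths whose first edge points into An):
  P1: An <- Rl -> Mq -> Eh
  P2: An <- Rl -> Dc <- Eh
  P3: An <- Rl -> Rj <- Eh
Condition 1 (no descendant of An in the set): holds — descendants of An are {Dc, Eh, Rj}; none are in {Mq}.
Condition 2 (every backdoor path blocked by {Mq}):
  P1: blocked at chain node Mq ∈ conditioning set.
  P2: blocked at collider Dc (neither it nor any descendant is in the conditioning set).
  P3: blocked at collider Rj (neither it nor any descendant is in the conditioning set).
{Mq} satisfies the backdoor criterion.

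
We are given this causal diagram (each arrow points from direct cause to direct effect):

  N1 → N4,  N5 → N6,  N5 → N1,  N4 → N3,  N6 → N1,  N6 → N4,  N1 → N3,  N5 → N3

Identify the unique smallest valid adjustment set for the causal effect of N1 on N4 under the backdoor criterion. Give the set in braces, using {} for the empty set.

Variables eligible for adjustment (non-descendants of N1, excluding N1 and N4): {N5, N6}.
Backdoor paths from N1 to N4:
  P1: N1 <- N5 -> N6 -> N4
  P2: N1 <- N5 -> N3 <- N4
  P3: N1 <- N6 <- N5 -> N3 <- N4
  P4: N1 <- N6 -> N4
The empty set is not sufficient: P1 (N1 <- N5 -> N6 -> N4) has no collider blocking it and no conditioned non-collider, so it is open.
Try {N6}:
  P1: blocked at chain node N6 ∈ conditioning set.
  P2: blocked at collider N3 (neither it nor any descendant is in the conditioning set).
  P3: blocked at chain node N6 ∈ conditioning set.
  P4: blocked at fork node N6 ∈ conditioning set.
{N6} contains no descendant of N1 and blocks every backdoor path.
No other singleton works — e.g. {N5} leaves P4 open — so {N6} is the unique smallest valid adjustment set.

{N6}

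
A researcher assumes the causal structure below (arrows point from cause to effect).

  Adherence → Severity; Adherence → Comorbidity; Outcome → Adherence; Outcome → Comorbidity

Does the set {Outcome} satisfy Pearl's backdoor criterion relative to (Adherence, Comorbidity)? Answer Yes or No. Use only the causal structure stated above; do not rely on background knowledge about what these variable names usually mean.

Backdoor paths from Adherence to Comorbidity (paths whose first edge points into Adherence):
  P1: Adherence <- Outcome -> Comorbidity
Condition 1 (no descendant of Adherence in the set): holds — descendants of Adherence are {Comorbidity, Severity}; none are in {Outcome}.
Condition 2 (every backdoor path blocked by {Outcome}):
  P1: blocked at fork node Outcome ∈ conditioning set.
{Outcome} satisfies the backdoor criterion.

Yes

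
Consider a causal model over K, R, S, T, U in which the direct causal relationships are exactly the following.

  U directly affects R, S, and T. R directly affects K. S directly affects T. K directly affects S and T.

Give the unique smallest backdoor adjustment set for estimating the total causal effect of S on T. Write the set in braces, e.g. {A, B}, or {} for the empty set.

{K, U}

Variables eligible for adjustment (non-descendants of S, excluding S and T): {K, R, U}.
Backdoor paths from S to T:
  P1: S <- U -> R -> K -> T
  P2: S <- U -> T
  P3: S <- K <- R <- U -> T
  P4: S <- K -> T
The empty set is not sufficient: P1 (S <- U -> R -> K -> T) has no collider blocking it and no conditioned non-collider, so it is open.
Try {K, U}:
  P1: blocked at fork node U ∈ conditioning set.
  P2: blocked at fork node U ∈ conditioning set.
  P3: blocked at chain node K ∈ conditioning set.
  P4: blocked at fork node K ∈ conditioning set.
{K, U} contains no descendant of S and blocks every backdoor path.
Every element of {K, U} is needed (dropping K leaves P4 open; dropping U leaves P2 open), so no proper subset is valid.
Among all size-2 subsets of the eligible variables, only {K, U} blocks every backdoor path, so it is the unique smallest valid adjustment set.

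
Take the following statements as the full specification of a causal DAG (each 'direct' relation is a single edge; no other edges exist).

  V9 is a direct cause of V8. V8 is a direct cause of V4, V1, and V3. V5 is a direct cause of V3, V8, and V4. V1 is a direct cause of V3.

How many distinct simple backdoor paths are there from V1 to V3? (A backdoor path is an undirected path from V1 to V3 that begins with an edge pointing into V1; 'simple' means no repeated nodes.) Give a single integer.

3

A backdoor path from V1 to V3 is any simple undirected path whose first edge points into V1 (i.e. leaves V1 via a parent).
Parents of V1: {V8}.
Enumerating:
  P1: V1 <- V8 <- V5 -> V3
  P2: V1 <- V8 -> V4 <- V5 -> V3
  P3: V1 <- V8 -> V3
That exhausts the simple backdoor paths. Count: 3.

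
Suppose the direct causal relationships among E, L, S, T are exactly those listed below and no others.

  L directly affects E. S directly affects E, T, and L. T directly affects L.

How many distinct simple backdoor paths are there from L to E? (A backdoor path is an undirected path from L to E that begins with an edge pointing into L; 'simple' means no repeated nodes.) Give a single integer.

2

A backdoor path from L to E is any simple undirected path whose first edge points into L (i.e. leaves L via a parent).
Parents of L: {S, T}.
Enumerating:
  P1: L <- S -> E
  P2: L <- T <- S -> E
That exhausts the simple backdoor paths. Count: 2.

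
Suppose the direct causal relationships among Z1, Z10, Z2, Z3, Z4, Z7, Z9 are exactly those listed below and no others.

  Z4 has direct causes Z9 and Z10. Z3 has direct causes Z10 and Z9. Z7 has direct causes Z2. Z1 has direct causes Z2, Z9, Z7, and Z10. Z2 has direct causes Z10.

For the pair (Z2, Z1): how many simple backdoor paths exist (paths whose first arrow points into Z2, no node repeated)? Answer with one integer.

3

A backdoor path from Z2 to Z1 is any simple undirected path whose first edge points into Z2 (i.e. leaves Z2 via a parent).
Parents of Z2: {Z10}.
Enumerating:
  P1: Z2 <- Z10 -> Z3 <- Z9 -> Z1
  P2: Z2 <- Z10 -> Z1
  P3: Z2 <- Z10 -> Z4 <- Z9 -> Z1
That exhausts the simple backdoor paths. Count: 3.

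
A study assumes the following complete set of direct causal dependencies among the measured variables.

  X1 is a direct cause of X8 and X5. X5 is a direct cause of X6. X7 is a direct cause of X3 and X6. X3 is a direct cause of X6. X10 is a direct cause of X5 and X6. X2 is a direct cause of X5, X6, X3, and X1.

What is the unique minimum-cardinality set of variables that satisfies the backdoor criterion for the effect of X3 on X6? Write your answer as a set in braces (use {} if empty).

{X2, X7}

Variables eligible for adjustment (non-descendants of X3, excluding X3 and X6): {X1, X10, X2, X5, X7, X8}.
Backdoor paths from X3 to X6:
  P1: X3 <- X2 -> X1 -> X5 <- X10 -> X6
  P2: X3 <- X2 -> X1 -> X5 -> X6
  P3: X3 <- X2 -> X5 <- X10 -> X6
  P4: X3 <- X2 -> X5 -> X6
  P5: X3 <- X2 -> X6
  P6: X3 <- X7 -> X6
The empty set is not sufficient: P2 (X3 <- X2 -> X1 -> X5 -> X6) has no collider blocking it and no conditioned non-collider, so it is open.
Try {X2, X7}:
  P1: blocked at fork node X2 ∈ conditioning set.
  P2: blocked at fork node X2 ∈ conditioning set.
  P3: blocked at fork node X2 ∈ conditioning set.
  P4: blocked at fork node X2 ∈ conditioning set.
  P5: blocked at fork node X2 ∈ conditioning set.
  P6: blocked at fork node X7 ∈ conditioning set.
{X2, X7} contains no descendant of X3 and blocks every backdoor path.
Every element of {X2, X7} is needed (dropping X2 leaves P2 open; dropping X7 leaves P6 open), so no proper subset is valid.
Among all size-2 subsets of the eligible variables, only {X2, X7} blocks every backdoor path, so it is the unique smallest valid adjustment set.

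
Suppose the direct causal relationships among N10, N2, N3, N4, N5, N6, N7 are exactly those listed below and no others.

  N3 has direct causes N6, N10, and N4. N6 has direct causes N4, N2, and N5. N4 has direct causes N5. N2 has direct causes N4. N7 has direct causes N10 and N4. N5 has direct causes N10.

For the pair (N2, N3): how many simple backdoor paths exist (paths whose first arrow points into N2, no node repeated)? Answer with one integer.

7

A backdoor path from N2 to N3 is any simple undirected path whose first edge points into N2 (i.e. leaves N2 via a parent).
Parents of N2: {N4}.
Enumerating:
  P1: N2 <- N4 <- N5 <- N10 -> N3
  P2: N2 <- N4 <- N5 -> N6 -> N3
  P3: N2 <- N4 -> N6 <- N5 <- N10 -> N3
  P4: N2 <- N4 -> N6 -> N3
  P5: N2 <- N4 -> N7 <- N10 -> N5 -> N6 -> N3
  P6: N2 <- N4 -> N7 <- N10 -> N3
  P7: N2 <- N4 -> N3
That exhausts the simple backdoor paths. Count: 7.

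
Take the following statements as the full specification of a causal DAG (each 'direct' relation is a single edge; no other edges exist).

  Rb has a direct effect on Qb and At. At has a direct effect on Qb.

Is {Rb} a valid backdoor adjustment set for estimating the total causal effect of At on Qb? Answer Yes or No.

Backdoor paths from At to Qb (paths whose first edge points into At):
  P1: At <- Rb -> Qb
Condition 1 (no descendant of At in the set): holds — descendants of At are {Qb}; none are in {Rb}.
Condition 2 (every backdoor path blocked by {Rb}):
  P1: blocked at fork node Rb ∈ conditioning set.
{Rb} satisfies the backdoor criterion.

Yes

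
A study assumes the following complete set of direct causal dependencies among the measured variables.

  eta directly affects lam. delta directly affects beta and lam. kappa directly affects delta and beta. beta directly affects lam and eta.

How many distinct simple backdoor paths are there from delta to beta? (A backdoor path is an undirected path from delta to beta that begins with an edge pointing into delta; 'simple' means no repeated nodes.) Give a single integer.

A backdoor path from delta to beta is any simple undirected path whose first edge points into delta (i.e. leaves delta via a parent).
Parents of delta: {kappa}.
Enumerating:
  P1: delta <- kappa -> beta
That exhausts the simple backdoor paths. Count: 1.

1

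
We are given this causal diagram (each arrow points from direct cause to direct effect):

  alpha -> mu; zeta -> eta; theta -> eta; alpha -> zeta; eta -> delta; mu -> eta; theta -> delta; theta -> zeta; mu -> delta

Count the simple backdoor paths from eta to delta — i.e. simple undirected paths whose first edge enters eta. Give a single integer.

A backdoor path from eta to delta is any simple undirected path whose first edge points into eta (i.e. leaves eta via a parent).
Parents of eta: {mu, theta, zeta}.
Enumerating:
  P1: eta <- theta -> zeta <- alpha -> mu -> delta
  P2: eta <- theta -> delta
  P3: eta <- mu <- alpha -> zeta <- theta -> delta
  P4: eta <- mu -> delta
  P5: eta <- zeta <- alpha -> mu -> delta
  P6: eta <- zeta <- theta -> delta
That exhausts the simple backdoor paths. Count: 6.

6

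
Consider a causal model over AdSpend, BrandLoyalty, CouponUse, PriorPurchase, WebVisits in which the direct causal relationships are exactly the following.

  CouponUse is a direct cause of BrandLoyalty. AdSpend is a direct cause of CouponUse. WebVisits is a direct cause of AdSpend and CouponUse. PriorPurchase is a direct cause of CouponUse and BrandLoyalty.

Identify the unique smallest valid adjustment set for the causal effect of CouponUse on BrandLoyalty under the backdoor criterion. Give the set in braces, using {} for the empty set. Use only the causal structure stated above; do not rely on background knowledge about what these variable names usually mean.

Variables eligible for adjustment (non-descendants of CouponUse, excluding CouponUse and BrandLoyalty): {AdSpend, PriorPurchase, WebVisits}.
Backdoor paths from CouponUse to BrandLoyalty:
  P1: CouponUse <- PriorPurchase -> BrandLoyalty
The empty set is not sufficient: P1 (CouponUse <- PriorPurchase -> BrandLoyalty) has no collider blocking it and no conditioned non-collider, so it is open.
Try {PriorPurchase}:
  P1: blocked at fork node PriorPurchase ∈ conditioning set.
{PriorPurchase} contains no descendant of CouponUse and blocks every backdoor path.
No other singleton works — e.g. {WebVisits} leaves P1 open — so {PriorPurchase} is the unique smallest valid adjustment set.

{PriorPurchase}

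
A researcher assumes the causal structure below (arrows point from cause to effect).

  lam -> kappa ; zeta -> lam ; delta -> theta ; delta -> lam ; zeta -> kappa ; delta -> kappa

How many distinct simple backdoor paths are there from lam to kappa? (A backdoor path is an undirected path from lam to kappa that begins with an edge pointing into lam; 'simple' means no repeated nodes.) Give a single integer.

A backdoor path from lam to kappa is any simple undirected path whose first edge points into lam (i.e. leaves lam via a parent).
Parents of lam: {delta, zeta}.
Enumerating:
  P1: lam <- delta -> kappa
  P2: lam <- zeta -> kappa
That exhausts the simple backdoor paths. Count: 2.

2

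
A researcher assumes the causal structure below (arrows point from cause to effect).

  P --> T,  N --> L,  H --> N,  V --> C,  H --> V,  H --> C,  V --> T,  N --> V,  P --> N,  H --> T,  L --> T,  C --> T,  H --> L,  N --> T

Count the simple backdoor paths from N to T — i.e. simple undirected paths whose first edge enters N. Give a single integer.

7

A backdoor path from N to T is any simple undirected path whose first edge points into N (i.e. leaves N via a parent).
Parents of N: {H, P}.
Enumerating:
  P1: N <- P -> T
  P2: N <- H -> V -> C -> T
  P3: N <- H -> V -> T
  P4: N <- H -> L -> T
  P5: N <- H -> C <- V -> T
  P6: N <- H -> C -> T
  P7: N <- H -> T
That exhausts the simple backdoor paths. Count: 7.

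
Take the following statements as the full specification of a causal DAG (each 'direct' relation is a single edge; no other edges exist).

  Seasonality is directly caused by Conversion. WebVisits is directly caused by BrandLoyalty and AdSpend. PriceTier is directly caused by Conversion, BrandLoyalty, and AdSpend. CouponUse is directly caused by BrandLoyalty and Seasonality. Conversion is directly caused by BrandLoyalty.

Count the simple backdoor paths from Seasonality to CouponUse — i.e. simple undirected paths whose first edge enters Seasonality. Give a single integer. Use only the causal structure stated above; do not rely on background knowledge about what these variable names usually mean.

A backdoor path from Seasonality to CouponUse is any simple undirected path whose first edge points into Seasonality (i.e. leaves Seasonality via a parent).
Parents of Seasonality: {Conversion}.
Enumerating:
  P1: Seasonality <- Conversion <- BrandLoyalty -> CouponUse
  P2: Seasonality <- Conversion -> PriceTier <- BrandLoyalty -> CouponUse
  P3: Seasonality <- Conversion -> PriceTier <- AdSpend -> WebVisits <- BrandLoyalty -> CouponUse
That exhausts the simple backdoor paths. Count: 3.

3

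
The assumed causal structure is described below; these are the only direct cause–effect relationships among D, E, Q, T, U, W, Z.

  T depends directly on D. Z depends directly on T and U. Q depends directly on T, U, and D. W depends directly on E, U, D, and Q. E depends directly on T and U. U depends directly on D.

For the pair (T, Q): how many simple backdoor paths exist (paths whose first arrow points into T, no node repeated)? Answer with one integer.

7

A backdoor path from T to Q is any simple undirected path whose first edge points into T (i.e. leaves T via a parent).
Parents of T: {D}.
Enumerating:
  P1: T <- D -> U -> Q
  P2: T <- D -> U -> E -> W <- Q
  P3: T <- D -> U -> W <- Q
  P4: T <- D -> Q
  P5: T <- D -> W <- U -> Q
  P6: T <- D -> W <- Q
  P7: T <- D -> W <- E <- U -> Q
That exhausts the simple backdoor paths. Count: 7.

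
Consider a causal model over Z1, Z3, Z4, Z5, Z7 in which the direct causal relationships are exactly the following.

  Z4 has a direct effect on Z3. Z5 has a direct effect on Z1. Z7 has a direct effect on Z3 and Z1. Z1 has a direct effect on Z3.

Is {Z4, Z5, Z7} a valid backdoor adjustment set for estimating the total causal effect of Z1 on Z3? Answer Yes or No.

Yes

Backdoor paths from Z1 to Z3 (paths whose first edge points into Z1):
  P1: Z1 <- Z7 -> Z3
Condition 1 (no descendant of Z1 in the set): holds — descendants of Z1 are {Z3}; none are in {Z4, Z5, Z7}.
Condition 2 (every backdoor path blocked by {Z4, Z5, Z7}):
  P1: blocked at fork node Z7 ∈ conditioning set.
{Z4, Z5, Z7} satisfies the backdoor criterion.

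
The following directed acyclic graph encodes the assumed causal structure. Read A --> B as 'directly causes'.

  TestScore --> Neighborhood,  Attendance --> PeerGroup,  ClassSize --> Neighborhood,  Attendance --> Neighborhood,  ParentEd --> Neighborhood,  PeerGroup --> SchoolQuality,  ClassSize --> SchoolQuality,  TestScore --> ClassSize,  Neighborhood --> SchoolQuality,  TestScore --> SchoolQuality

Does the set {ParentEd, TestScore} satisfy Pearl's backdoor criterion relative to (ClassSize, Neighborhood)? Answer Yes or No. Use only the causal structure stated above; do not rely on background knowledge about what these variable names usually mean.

Backdoor paths from ClassSize to Neighborhood (paths whose first edge points into ClassSize):
  P1: ClassSize <- TestScore -> Neighborhood
  P2: ClassSize <- TestScore -> SchoolQuality <- PeerGroup <- Attendance -> Neighborhood
  P3: ClassSize <- TestScore -> SchoolQuality <- Neighborhood
Condition 1 (no descendant of ClassSize in the set): holds — descendants of ClassSize are {Neighborhood, SchoolQuality}; none are in {ParentEd, TestScore}.
Condition 2 (every backdoor path blocked by {ParentEd, TestScore}):
  P1: blocked at fork node TestScore ∈ conditioning set.
  P2: blocked at fork node TestScore ∈ conditioning set.
  P3: blocked at fork node TestScore ∈ conditioning set.
{ParentEd, TestScore} satisfies the backdoor criterion.

Yes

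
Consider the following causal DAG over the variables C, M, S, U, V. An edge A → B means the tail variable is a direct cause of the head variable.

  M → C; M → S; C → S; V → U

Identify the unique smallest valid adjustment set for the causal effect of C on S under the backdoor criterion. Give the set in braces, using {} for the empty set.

{M}

Variables eligible for adjustment (non-descendants of C, excluding C and S): {M, U, V}.
Backdoor paths from C to S:
  P1: C <- M -> S
The empty set is not sufficient: P1 (C <- M -> S) has no collider blocking it and no conditioned non-collider, so it is open.
Try {M}:
  P1: blocked at fork node M ∈ conditioning set.
{M} contains no descendant of C and blocks every backdoor path.
No other singleton works — e.g. {V} leaves P1 open — so {M} is the unique smallest valid adjustment set.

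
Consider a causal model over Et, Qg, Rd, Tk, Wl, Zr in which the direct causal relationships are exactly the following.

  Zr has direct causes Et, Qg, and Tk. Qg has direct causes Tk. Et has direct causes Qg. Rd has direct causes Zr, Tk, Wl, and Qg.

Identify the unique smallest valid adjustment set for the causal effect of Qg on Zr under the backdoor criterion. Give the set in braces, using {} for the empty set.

Variables eligible for adjustment (non-descendants of Qg, excluding Qg and Zr): {Tk, Wl}.
Backdoor paths from Qg to Zr:
  P1: Qg <- Tk -> Zr
  P2: Qg <- Tk -> Rd <- Zr
The empty set is not sufficient: P1 (Qg <- Tk -> Zr) has no collider blocking it and no conditioned non-collider, so it is open.
Try {Tk}:
  P1: blocked at fork node Tk ∈ conditioning set.
  P2: blocked at fork node Tk ∈ conditioning set.
{Tk} contains no descendant of Qg and blocks every backdoor path.
No other singleton works — e.g. {Wl} leaves P1 open — so {Tk} is the unique smallest valid adjustment set.

{Tk}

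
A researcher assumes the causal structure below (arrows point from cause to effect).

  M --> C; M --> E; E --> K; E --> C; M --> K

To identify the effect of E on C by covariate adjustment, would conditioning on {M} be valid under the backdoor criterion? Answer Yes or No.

Yes

Backdoor paths from E to C (paths whose first edge points into E):
  P1: E <- M -> C
Condition 1 (no descendant of E in the set): holds — descendants of E are {C, K}; none are in {M}.
Condition 2 (every backdoor path blocked by {M}):
  P1: blocked at fork node M ∈ conditioning set.
{M} satisfies the backdoor criterion.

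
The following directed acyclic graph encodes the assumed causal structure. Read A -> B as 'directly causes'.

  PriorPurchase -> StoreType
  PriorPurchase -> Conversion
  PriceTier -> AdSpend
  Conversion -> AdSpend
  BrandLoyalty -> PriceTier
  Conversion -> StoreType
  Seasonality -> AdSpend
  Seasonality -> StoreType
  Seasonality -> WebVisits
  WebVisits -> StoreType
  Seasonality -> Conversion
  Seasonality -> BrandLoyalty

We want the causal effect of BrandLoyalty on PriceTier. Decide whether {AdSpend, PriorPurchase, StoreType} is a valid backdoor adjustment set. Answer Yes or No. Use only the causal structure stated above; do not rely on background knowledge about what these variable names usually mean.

No

Backdoor paths from BrandLoyalty to PriceTier (paths whose first edge points into BrandLoyalty):
  P1: BrandLoyalty <- Seasonality -> WebVisits -> StoreType <- PriorPurchase -> Conversion -> AdSpend <- PriceTier
  P2: BrandLoyalty <- Seasonality -> WebVisits -> StoreType <- Conversion -> AdSpend <- PriceTier
  P3: BrandLoyalty <- Seasonality -> Conversion -> AdSpend <- PriceTier
  P4: BrandLoyalty <- Seasonality -> StoreType <- PriorPurchase -> Conversion -> AdSpend <- PriceTier
  P5: BrandLoyalty <- Seasonality -> StoreType <- Conversion -> AdSpend <- PriceTier
  P6: BrandLoyalty <- Seasonality -> AdSpend <- PriceTier
Condition 1 (no descendant of BrandLoyalty in the set): FAILS — AdSpend is a descendant of BrandLoyalty.
Condition 2 (every backdoor path blocked by {AdSpend, PriorPurchase, StoreType}):
  P1: blocked at fork node PriorPurchase ∈ conditioning set.
  P2: open — collider(s) StoreType, AdSpend are conditioned on (or have a conditioned descendant) and no non-collider on the path is in the set.
  P3: open — collider(s) AdSpend are conditioned on (or have a conditioned descendant) and no non-collider on the path is in the set.
  P4: blocked at fork node PriorPurchase ∈ conditioning set.
  P5: open — collider(s) StoreType, AdSpend are conditioned on (or have a conditioned descendant) and no non-collider on the path is in the set.
  P6: open — collider(s) AdSpend are conditioned on (or have a conditioned descendant) and no non-collider on the path is in the set.
{AdSpend, PriorPurchase, StoreType} does not satisfy the backdoor criterion.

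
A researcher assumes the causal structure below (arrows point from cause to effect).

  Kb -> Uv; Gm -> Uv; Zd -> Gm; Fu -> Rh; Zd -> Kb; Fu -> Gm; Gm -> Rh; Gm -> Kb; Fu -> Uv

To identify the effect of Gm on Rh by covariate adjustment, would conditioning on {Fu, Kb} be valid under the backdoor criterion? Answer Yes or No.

No

Backdoor paths from Gm to Rh (paths whose first edge points into Gm):
  P1: Gm <- Fu -> Rh
  P2: Gm <- Zd -> Kb -> Uv <- Fu -> Rh
Condition 1 (no descendant of Gm in the set): FAILS — Kb is a descendant of Gm.
Condition 2 (every backdoor path blocked by {Fu, Kb}):
  P1: blocked at fork node Fu ∈ conditioning set.
  P2: blocked at chain node Kb ∈ conditioning set.
{Fu, Kb} does not satisfy the backdoor criterion.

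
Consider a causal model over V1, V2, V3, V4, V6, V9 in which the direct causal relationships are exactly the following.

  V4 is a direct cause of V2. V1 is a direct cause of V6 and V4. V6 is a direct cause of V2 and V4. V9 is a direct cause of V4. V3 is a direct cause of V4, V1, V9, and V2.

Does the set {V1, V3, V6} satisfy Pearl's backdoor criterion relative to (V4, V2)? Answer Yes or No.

Backdoor paths from V4 to V2 (paths whose first edge points into V4):
  P1: V4 <- V3 -> V1 -> V6 -> V2
  P2: V4 <- V3 -> V2
  P3: V4 <- V1 <- V3 -> V2
  P4: V4 <- V1 -> V6 -> V2
  P5: V4 <- V6 <- V1 <- V3 -> V2
  P6: V4 <- V6 -> V2
  P7: V4 <- V9 <- V3 -> V1 -> V6 -> V2
  P8: V4 <- V9 <- V3 -> V2
Condition 1 (no descendant of V4 in the set): holds — descendants of V4 are {V2}; none are in {V1, V3, V6}.
Condition 2 (every backdoor path blocked by {V1, V3, V6}):
  P1: blocked at fork node V3 ∈ conditioning set.
  P2: blocked at fork node V3 ∈ conditioning set.
  P3: blocked at chain node V1 ∈ conditioning set.
  P4: blocked at fork node V1 ∈ conditioning set.
  P5: blocked at chain node V6 ∈ conditioning set.
  P6: blocked at fork node V6 ∈ conditioning set.
  P7: blocked at fork node V3 ∈ conditioning set.
  P8: blocked at fork node V3 ∈ conditioning set.
{V1, V3, V6} satisfies the backdoor criterion.

Yes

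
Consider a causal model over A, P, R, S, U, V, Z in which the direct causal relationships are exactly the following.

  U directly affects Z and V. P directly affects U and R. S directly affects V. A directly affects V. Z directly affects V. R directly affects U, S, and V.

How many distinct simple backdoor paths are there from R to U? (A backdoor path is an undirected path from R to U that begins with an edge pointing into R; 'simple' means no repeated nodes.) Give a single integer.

A backdoor path from R to U is any simple undirected path whose first edge points into R (i.e. leaves R via a parent).
Parents of R: {P}.
Enumerating:
  P1: R <- P -> U
That exhausts the simple backdoor paths. Count: 1.

1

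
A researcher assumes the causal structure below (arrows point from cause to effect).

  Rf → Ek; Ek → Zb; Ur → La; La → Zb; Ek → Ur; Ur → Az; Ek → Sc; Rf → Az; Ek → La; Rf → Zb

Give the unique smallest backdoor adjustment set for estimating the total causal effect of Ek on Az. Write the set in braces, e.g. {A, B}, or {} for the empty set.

Variables eligible for adjustment (non-descendants of Ek, excluding Ek and Az): {Rf}.
Backdoor paths from Ek to Az:
  P1: Ek <- Rf -> Az
  P2: Ek <- Rf -> Zb <- La <- Ur -> Az
The empty set is not sufficient: P1 (Ek <- Rf -> Az) has no collider blocking it and no conditioned non-collider, so it is open.
Try {Rf}:
  P1: blocked at fork node Rf ∈ conditioning set.
  P2: blocked at fork node Rf ∈ conditioning set.
{Rf} contains no descendant of Ek and blocks every backdoor path.
{Rf} is the unique smallest valid adjustment set.

{Rf}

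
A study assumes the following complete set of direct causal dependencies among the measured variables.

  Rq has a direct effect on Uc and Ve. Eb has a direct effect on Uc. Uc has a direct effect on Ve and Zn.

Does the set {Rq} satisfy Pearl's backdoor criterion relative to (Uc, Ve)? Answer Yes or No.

Backdoor paths from Uc to Ve (paths whose first edge points into Uc):
  P1: Uc <- Rq -> Ve
Condition 1 (no descendant of Uc in the set): holds — descendants of Uc are {Ve, Zn}; none are in {Rq}.
Condition 2 (every backdoor path blocked by {Rq}):
  P1: blocked at fork node Rq ∈ conditioning set.
{Rq} satisfies the backdoor criterion.

Yes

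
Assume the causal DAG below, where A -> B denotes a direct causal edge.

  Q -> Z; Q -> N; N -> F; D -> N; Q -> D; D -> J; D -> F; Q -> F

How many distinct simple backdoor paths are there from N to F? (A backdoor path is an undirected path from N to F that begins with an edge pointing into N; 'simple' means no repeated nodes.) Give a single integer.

A backdoor path from N to F is any simple undirected path whose first edge points into N (i.e. leaves N via a parent).
Parents of N: {D, Q}.
Enumerating:
  P1: N <- Q -> D -> F
  P2: N <- Q -> F
  P3: N <- D <- Q -> F
  P4: N <- D -> F
That exhausts the simple backdoor paths. Count: 4.

4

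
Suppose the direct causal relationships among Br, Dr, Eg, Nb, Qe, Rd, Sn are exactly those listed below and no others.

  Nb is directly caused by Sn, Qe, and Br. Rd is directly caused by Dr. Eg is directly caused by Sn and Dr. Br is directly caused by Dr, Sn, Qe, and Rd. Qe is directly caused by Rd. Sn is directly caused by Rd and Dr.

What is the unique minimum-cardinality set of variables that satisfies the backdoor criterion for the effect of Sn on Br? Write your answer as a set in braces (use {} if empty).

{Dr, Rd}

Variables eligible for adjustment (non-descendants of Sn, excluding Sn and Br): {Dr, Qe, Rd}.
Backdoor paths from Sn to Br:
  P1: Sn <- Dr -> Rd -> Qe -> Br
  P2: Sn <- Dr -> Rd -> Qe -> Nb <- Br
  P3: Sn <- Dr -> Rd -> Br
  P4: Sn <- Dr -> Br
  P5: Sn <- Rd <- Dr -> Br
  P6: Sn <- Rd -> Qe -> Br
  P7: Sn <- Rd -> Qe -> Nb <- Br
  P8: Sn <- Rd -> Br
The empty set is not sufficient: P1 (Sn <- Dr -> Rd -> Qe -> Br) has no collider blocking it and no conditioned non-collider, so it is open.
Try {Dr, Rd}:
  P1: blocked at fork node Dr ∈ conditioning set.
  P2: blocked at fork node Dr ∈ conditioning set.
  P3: blocked at fork node Dr ∈ conditioning set.
  P4: blocked at fork node Dr ∈ conditioning set.
  P5: blocked at chain node Rd ∈ conditioning set.
  P6: blocked at fork node Rd ∈ conditioning set.
  P7: blocked at fork node Rd ∈ conditioning set.
  P8: blocked at fork node Rd ∈ conditioning set.
{Dr, Rd} contains no descendant of Sn and blocks every backdoor path.
Every element of {Dr, Rd} is needed (dropping Dr leaves P4 open; dropping Rd leaves P6 open), so no proper subset is valid.
Among all size-2 subsets of the eligible variables, only {Dr, Rd} blocks every backdoor path, so it is the unique smallest valid adjustment set.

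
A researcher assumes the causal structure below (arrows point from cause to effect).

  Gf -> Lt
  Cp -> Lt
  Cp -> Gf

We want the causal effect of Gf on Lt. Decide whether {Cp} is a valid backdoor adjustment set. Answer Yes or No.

Backdoor paths from Gf to Lt (paths whose first edge points into Gf):
  P1: Gf <- Cp -> Lt
Condition 1 (no descendant of Gf in the set): holds — descendants of Gf are {Lt}; none are in {Cp}.
Condition 2 (every backdoor path blocked by {Cp}):
  P1: blocked at fork node Cp ∈ conditioning set.
{Cp} satisfies the backdoor criterion.

Yes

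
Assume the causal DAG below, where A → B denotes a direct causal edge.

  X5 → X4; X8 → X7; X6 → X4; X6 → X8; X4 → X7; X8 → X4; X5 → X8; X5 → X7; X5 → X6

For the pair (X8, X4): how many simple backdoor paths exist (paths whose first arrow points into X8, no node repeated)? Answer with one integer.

6

A backdoor path from X8 to X4 is any simple undirected path whose first edge points into X8 (i.e. leaves X8 via a parent).
Parents of X8: {X5, X6}.
Enumerating:
  P1: X8 <- X5 -> X6 -> X4
  P2: X8 <- X5 -> X4
  P3: X8 <- X5 -> X7 <- X4
  P4: X8 <- X6 <- X5 -> X4
  P5: X8 <- X6 <- X5 -> X7 <- X4
  P6: X8 <- X6 -> X4
That exhausts the simple backdoor paths. Count: 6.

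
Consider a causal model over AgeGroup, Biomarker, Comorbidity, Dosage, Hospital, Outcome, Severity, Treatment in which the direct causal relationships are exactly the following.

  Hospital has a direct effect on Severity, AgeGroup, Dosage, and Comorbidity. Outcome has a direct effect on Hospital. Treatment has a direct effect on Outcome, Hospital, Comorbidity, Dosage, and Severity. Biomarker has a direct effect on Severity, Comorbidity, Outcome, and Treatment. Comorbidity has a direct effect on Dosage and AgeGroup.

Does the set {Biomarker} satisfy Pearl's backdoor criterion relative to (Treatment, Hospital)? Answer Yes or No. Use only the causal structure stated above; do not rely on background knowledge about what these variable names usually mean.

Backdoor paths from Treatment to Hospital (paths whose first edge points into Treatment):
  P1: Treatment <- Biomarker -> Outcome -> Hospital
  P2: Treatment <- Biomarker -> Comorbidity <- Hospital
  P3: Treatment <- Biomarker -> Comorbidity -> Dosage <- Hospital
  P4: Treatment <- Biomarker -> Comorbidity -> AgeGroup <- Hospital
  P5: Treatment <- Biomarker -> Severity <- Hospital
Condition 1 (no descendant of Treatment in the set): holds — descendants of Treatment are {AgeGroup, Comorbidity, Dosage, Hospital, Outcome, Severity}; none are in {Biomarker}.
Condition 2 (every backdoor path blocked by {Biomarker}):
  P1: blocked at fork node Biomarker ∈ conditioning set.
  P2: blocked at fork node Biomarker ∈ conditioning set.
  P3: blocked at fork node Biomarker ∈ conditioning set.
  P4: blocked at fork node Biomarker ∈ conditioning set.
  P5: blocked at fork node Biomarker ∈ conditioning set.
{Biomarker} satisfies the backdoor criterion.

Yes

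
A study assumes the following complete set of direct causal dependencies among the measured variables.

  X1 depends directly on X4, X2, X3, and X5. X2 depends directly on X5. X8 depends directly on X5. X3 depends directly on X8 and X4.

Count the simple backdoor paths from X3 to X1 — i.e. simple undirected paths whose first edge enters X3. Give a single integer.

A backdoor path from X3 to X1 is any simple undirected path whose first edge points into X3 (i.e. leaves X3 via a parent).
Parents of X3: {X4, X8}.
Enumerating:
  P1: X3 <- X4 -> X1
  P2: X3 <- X8 <- X5 -> X2 -> X1
  P3: X3 <- X8 <- X5 -> X1
That exhausts the simple backdoor paths. Count: 3.

3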